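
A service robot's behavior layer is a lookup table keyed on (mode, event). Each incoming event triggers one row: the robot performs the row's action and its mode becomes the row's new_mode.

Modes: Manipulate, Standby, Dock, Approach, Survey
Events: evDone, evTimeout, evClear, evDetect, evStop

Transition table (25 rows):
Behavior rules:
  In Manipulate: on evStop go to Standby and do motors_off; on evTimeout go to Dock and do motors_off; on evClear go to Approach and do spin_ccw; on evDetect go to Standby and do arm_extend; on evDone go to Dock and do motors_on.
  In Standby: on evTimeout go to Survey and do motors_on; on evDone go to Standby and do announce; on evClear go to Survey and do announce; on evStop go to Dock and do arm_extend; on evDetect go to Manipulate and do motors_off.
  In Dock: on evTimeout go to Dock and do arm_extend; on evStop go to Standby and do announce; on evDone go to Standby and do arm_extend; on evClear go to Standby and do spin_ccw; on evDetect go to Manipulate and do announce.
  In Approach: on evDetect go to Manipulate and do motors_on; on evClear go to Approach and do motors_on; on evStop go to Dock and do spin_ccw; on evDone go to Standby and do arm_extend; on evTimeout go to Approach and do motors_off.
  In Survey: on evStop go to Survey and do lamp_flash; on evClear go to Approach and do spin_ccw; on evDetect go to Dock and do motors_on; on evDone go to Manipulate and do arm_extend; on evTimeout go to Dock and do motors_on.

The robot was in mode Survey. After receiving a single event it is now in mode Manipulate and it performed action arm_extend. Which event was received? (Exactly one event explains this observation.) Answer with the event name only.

evDone

try evDone: (Survey, evDone) → (Manipulate, arm_extend)  ← matches
try evTimeout: (Survey, evTimeout) → (Dock, motors_on)
try evClear: (Survey, evClear) → (Approach, spin_ccw)
try evDetect: (Survey, evDetect) → (Dock, motors_on)
try evStop: (Survey, evStop) → (Survey, lamp_flash)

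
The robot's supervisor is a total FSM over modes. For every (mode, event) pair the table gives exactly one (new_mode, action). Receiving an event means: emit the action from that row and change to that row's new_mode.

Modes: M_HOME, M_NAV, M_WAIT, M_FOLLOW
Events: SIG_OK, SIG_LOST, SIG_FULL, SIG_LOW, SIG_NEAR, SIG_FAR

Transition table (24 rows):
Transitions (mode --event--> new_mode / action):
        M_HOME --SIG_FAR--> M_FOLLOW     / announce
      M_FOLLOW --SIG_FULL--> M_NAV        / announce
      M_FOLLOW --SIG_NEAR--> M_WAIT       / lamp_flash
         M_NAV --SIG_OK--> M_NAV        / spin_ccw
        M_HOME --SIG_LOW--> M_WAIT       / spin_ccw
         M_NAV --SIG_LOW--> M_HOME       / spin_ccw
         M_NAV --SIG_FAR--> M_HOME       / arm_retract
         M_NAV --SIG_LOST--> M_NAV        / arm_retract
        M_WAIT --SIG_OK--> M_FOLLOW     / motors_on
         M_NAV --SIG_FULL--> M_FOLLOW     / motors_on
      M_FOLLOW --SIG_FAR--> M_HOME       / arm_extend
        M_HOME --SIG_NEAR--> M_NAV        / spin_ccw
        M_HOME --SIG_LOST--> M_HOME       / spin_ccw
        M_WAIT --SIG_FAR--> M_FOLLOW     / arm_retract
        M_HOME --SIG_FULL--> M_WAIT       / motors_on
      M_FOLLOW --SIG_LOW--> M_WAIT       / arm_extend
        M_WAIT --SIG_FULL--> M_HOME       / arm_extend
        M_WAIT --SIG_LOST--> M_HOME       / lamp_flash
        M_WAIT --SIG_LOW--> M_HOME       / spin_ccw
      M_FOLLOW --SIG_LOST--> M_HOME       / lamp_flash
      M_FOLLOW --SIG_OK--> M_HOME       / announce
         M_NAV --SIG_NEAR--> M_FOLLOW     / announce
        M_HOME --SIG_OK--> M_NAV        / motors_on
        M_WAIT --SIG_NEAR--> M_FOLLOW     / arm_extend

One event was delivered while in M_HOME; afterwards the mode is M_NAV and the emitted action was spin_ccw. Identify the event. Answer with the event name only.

SIG_NEAR

try SIG_OK: (M_HOME, SIG_OK) → (M_NAV, motors_on)
try SIG_LOST: (M_HOME, SIG_LOST) → (M_HOME, spin_ccw)
try SIG_FULL: (M_HOME, SIG_FULL) → (M_WAIT, motors_on)
try SIG_LOW: (M_HOME, SIG_LOW) → (M_WAIT, spin_ccw)
try SIG_NEAR: (M_HOME, SIG_NEAR) → (M_NAV, spin_ccw)  ← matches
try SIG_FAR: (M_HOME, SIG_FAR) → (M_FOLLOW, announce)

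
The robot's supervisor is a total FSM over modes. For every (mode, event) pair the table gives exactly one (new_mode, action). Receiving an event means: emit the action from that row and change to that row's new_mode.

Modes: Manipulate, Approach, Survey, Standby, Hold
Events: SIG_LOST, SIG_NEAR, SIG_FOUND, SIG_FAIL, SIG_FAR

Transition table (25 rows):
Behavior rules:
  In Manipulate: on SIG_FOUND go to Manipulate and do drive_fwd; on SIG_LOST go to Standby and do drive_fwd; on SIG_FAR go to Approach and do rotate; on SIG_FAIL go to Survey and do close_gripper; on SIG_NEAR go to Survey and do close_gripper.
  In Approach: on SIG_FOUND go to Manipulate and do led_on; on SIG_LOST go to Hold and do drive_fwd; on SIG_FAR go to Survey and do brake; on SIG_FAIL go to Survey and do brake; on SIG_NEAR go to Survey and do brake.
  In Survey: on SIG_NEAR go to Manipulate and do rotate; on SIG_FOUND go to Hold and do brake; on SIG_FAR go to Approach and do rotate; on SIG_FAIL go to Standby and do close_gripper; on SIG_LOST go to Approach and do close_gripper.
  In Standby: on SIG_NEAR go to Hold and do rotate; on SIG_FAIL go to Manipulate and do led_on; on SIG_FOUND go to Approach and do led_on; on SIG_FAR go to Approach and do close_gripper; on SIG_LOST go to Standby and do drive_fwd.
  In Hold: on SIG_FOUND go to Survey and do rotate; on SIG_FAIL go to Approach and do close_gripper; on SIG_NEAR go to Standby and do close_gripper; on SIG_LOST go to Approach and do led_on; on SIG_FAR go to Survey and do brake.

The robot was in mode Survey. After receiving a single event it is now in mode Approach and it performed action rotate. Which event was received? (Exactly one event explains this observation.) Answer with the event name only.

try SIG_LOST: (Survey, SIG_LOST) → (Approach, close_gripper)
try SIG_NEAR: (Survey, SIG_NEAR) → (Manipulate, rotate)
try SIG_FOUND: (Survey, SIG_FOUND) → (Hold, brake)
try SIG_FAIL: (Survey, SIG_FAIL) → (Standby, close_gripper)
try SIG_FAR: (Survey, SIG_FAR) → (Approach, rotate)  ← matches

SIG_FAR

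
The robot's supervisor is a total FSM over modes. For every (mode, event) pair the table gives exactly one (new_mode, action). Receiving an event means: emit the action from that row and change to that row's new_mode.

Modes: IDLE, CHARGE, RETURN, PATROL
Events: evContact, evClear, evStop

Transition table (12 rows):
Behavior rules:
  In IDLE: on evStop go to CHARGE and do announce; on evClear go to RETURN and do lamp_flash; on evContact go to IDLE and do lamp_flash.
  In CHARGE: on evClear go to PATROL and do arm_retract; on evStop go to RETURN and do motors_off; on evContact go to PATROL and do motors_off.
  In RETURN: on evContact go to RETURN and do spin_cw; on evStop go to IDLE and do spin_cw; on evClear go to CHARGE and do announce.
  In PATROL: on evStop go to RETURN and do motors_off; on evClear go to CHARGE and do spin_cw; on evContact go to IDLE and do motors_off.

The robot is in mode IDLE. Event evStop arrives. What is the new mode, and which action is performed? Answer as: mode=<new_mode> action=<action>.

mode=CHARGE action=announce

current mode = IDLE; filter table to that mode:
  (IDLE, evStop) → (CHARGE, announce)  ← event matches
  (IDLE, evClear) → (RETURN, lamp_flash)
  (IDLE, evContact) → (IDLE, lamp_flash)
event = evStop selects (CHARGE, announce)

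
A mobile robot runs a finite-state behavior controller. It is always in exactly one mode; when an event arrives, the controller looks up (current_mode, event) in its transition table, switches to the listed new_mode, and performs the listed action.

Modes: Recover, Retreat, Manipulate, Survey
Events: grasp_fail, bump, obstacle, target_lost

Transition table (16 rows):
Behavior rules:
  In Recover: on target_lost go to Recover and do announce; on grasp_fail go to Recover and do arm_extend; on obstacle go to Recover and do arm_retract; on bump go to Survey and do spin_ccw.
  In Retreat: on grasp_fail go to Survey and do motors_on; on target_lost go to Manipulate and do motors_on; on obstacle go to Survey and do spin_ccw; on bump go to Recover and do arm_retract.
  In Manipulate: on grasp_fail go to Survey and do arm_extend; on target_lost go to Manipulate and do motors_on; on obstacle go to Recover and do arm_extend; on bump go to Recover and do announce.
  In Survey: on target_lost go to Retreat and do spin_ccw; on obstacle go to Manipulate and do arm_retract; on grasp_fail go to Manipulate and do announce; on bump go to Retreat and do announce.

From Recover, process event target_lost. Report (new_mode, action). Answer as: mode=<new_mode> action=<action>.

current mode = Recover; filter table to that mode:
  (Recover, target_lost) → (Recover, announce)  ← event matches
  (Recover, grasp_fail) → (Recover, arm_extend)
  (Recover, obstacle) → (Recover, arm_retract)
  (Recover, bump) → (Survey, spin_ccw)
event = target_lost selects (Recover, announce)

mode=Recover action=announce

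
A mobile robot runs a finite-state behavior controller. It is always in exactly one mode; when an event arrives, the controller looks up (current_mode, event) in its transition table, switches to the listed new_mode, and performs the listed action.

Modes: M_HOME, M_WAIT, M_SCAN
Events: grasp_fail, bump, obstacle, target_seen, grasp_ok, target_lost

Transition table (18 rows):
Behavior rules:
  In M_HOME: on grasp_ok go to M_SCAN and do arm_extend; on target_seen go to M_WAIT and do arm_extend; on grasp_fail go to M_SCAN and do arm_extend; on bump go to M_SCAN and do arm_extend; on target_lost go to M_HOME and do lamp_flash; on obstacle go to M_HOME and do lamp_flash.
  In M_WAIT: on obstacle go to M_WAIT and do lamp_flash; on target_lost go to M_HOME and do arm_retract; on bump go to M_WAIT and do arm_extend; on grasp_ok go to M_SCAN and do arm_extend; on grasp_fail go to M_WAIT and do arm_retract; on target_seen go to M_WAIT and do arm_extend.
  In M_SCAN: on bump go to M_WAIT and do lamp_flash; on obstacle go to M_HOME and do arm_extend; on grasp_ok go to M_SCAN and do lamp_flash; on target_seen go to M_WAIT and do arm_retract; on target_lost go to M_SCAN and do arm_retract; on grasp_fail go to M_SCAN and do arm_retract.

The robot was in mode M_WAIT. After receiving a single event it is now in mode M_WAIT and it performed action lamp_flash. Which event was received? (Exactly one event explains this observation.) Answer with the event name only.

try grasp_fail: (M_WAIT, grasp_fail) → (M_WAIT, arm_retract)
try bump: (M_WAIT, bump) → (M_WAIT, arm_extend)
try obstacle: (M_WAIT, obstacle) → (M_WAIT, lamp_flash)  ← matches
try target_seen: (M_WAIT, target_seen) → (M_WAIT, arm_extend)
try grasp_ok: (M_WAIT, grasp_ok) → (M_SCAN, arm_extend)
try target_lost: (M_WAIT, target_lost) → (M_HOME, arm_retract)

obstacle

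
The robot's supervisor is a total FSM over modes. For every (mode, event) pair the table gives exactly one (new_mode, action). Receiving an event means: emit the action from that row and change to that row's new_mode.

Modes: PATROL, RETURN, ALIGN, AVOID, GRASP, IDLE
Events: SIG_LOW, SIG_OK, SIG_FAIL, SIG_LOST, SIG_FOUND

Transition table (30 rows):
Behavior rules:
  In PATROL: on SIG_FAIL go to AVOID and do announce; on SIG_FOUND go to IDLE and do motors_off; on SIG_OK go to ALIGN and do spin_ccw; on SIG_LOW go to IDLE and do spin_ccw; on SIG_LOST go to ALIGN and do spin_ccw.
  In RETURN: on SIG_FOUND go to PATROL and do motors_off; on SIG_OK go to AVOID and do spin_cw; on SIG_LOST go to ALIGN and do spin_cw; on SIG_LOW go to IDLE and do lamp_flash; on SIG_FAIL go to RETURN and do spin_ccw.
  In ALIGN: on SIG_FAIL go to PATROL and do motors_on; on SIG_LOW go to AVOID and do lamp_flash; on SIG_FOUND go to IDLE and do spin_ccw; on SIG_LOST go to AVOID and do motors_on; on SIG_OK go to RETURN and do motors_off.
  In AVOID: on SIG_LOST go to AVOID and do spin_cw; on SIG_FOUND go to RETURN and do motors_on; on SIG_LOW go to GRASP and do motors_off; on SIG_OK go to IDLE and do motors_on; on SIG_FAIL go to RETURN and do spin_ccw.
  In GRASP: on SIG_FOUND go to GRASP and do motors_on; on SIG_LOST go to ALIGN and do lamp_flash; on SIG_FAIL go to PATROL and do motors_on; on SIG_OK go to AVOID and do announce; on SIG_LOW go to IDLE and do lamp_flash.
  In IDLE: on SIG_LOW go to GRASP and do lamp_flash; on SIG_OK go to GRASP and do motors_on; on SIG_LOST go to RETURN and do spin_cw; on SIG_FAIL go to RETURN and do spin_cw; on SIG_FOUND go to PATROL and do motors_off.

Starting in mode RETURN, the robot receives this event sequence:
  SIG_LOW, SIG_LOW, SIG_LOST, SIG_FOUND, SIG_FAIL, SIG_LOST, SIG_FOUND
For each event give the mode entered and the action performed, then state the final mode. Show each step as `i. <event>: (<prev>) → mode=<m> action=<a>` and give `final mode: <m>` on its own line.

1. SIG_LOW: (RETURN) → mode=IDLE action=lamp_flash
2. SIG_LOW: (IDLE) → mode=GRASP action=lamp_flash
3. SIG_LOST: (GRASP) → mode=ALIGN action=lamp_flash
4. SIG_FOUND: (ALIGN) → mode=IDLE action=spin_ccw
5. SIG_FAIL: (IDLE) → mode=RETURN action=spin_cw
6. SIG_LOST: (RETURN) → mode=ALIGN action=spin_cw
7. SIG_FOUND: (ALIGN) → mode=IDLE action=spin_ccw

final mode: IDLE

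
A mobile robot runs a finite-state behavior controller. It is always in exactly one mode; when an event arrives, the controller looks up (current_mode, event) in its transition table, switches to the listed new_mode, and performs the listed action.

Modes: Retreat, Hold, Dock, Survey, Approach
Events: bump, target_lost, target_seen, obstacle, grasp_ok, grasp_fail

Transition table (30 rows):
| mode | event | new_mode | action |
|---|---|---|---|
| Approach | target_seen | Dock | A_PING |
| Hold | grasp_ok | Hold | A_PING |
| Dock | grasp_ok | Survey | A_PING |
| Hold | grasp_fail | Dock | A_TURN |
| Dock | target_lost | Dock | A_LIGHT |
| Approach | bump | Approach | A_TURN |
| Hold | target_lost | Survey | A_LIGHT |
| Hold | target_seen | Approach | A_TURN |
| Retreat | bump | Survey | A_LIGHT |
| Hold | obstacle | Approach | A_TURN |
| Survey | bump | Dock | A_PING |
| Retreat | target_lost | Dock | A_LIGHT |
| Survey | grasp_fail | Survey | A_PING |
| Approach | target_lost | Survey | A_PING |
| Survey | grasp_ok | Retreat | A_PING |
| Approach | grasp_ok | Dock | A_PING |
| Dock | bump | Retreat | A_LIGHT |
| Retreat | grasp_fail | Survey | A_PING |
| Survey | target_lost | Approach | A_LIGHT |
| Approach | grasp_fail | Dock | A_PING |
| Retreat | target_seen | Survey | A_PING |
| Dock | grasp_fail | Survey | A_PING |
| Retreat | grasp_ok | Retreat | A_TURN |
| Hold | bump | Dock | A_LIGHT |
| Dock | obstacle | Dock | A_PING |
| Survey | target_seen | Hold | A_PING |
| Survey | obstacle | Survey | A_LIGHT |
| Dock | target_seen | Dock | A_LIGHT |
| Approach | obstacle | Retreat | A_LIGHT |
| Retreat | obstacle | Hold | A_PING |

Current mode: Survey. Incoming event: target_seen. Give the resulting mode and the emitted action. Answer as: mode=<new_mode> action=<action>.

current mode = Survey; filter table to that mode:
  (Survey, bump) → (Dock, A_PING)
  (Survey, grasp_fail) → (Survey, A_PING)
  (Survey, grasp_ok) → (Retreat, A_PING)
  (Survey, target_lost) → (Approach, A_LIGHT)
  (Survey, target_seen) → (Hold, A_PING)  ← event matches
  (Survey, obstacle) → (Survey, A_LIGHT)
event = target_seen selects (Hold, A_PING)

mode=Hold action=A_PING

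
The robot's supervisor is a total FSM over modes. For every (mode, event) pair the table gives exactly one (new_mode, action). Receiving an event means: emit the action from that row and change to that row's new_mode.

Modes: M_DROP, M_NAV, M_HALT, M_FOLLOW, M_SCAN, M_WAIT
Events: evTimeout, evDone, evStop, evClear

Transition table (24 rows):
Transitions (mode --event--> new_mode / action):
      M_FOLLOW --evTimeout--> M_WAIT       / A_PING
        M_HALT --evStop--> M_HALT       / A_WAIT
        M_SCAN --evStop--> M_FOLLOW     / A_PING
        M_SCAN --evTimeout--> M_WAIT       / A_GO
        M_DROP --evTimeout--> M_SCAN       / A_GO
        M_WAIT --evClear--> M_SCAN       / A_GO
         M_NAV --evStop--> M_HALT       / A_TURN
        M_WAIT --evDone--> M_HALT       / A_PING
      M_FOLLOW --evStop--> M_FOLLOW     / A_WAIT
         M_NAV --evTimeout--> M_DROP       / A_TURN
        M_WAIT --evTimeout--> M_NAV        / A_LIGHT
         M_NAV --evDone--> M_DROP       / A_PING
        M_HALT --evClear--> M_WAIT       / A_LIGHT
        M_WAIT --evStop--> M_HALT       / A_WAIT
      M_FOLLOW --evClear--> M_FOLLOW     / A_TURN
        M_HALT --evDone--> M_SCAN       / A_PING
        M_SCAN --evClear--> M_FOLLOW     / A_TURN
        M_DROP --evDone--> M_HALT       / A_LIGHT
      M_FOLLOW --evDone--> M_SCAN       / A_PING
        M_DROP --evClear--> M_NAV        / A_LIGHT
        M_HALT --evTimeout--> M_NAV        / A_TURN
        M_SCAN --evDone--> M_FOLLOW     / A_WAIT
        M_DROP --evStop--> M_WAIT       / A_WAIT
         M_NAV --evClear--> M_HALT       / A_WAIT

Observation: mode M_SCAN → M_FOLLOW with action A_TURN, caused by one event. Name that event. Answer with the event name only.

evClear

try evTimeout: (M_SCAN, evTimeout) → (M_WAIT, A_GO)
try evDone: (M_SCAN, evDone) → (M_FOLLOW, A_WAIT)
try evStop: (M_SCAN, evStop) → (M_FOLLOW, A_PING)
try evClear: (M_SCAN, evClear) → (M_FOLLOW, A_TURN)  ← matches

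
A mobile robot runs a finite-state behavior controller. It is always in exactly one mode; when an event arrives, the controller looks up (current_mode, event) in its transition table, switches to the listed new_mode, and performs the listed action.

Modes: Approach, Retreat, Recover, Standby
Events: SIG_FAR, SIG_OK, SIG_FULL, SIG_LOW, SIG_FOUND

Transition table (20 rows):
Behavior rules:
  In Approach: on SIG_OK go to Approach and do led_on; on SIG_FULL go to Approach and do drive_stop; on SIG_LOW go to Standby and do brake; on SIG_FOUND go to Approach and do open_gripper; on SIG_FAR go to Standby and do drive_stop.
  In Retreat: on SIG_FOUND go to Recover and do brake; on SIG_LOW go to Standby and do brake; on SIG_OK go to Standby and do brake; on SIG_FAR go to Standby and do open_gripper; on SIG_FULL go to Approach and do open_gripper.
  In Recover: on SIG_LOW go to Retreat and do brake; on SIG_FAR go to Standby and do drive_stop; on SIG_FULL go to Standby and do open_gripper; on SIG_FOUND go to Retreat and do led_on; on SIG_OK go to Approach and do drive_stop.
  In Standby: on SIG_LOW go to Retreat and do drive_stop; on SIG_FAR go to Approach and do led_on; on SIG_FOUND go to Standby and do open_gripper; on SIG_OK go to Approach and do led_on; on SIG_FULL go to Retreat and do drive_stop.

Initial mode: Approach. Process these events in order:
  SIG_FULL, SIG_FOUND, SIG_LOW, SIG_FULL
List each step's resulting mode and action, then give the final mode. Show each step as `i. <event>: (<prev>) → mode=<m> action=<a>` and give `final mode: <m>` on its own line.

final mode: Retreat

1. SIG_FULL: (Approach) → mode=Approach action=drive_stop
2. SIG_FOUND: (Approach) → mode=Approach action=open_gripper
3. SIG_LOW: (Approach) → mode=Standby action=brake
4. SIG_FULL: (Standby) → mode=Retreat action=drive_stop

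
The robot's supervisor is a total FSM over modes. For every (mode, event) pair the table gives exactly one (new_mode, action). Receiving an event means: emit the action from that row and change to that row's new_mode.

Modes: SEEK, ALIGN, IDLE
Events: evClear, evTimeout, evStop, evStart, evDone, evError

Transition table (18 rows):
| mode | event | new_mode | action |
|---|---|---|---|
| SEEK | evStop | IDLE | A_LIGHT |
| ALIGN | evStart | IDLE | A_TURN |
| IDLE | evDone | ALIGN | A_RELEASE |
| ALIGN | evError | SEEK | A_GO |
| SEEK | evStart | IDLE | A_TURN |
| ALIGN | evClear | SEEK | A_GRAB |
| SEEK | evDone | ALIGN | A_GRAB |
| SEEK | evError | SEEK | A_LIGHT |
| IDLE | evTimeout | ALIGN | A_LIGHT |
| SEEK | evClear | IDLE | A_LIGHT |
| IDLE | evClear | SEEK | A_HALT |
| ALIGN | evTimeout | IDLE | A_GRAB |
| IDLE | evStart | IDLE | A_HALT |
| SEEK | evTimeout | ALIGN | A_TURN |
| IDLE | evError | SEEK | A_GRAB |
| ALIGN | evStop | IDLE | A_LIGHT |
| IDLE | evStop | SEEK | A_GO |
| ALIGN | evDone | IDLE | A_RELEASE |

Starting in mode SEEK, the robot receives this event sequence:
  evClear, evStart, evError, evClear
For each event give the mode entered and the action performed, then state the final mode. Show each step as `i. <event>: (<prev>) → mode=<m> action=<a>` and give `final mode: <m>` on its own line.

1. evClear: (SEEK) → mode=IDLE action=A_LIGHT
2. evStart: (IDLE) → mode=IDLE action=A_HALT
3. evError: (IDLE) → mode=SEEK action=A_GRAB
4. evClear: (SEEK) → mode=IDLE action=A_LIGHT

final mode: IDLE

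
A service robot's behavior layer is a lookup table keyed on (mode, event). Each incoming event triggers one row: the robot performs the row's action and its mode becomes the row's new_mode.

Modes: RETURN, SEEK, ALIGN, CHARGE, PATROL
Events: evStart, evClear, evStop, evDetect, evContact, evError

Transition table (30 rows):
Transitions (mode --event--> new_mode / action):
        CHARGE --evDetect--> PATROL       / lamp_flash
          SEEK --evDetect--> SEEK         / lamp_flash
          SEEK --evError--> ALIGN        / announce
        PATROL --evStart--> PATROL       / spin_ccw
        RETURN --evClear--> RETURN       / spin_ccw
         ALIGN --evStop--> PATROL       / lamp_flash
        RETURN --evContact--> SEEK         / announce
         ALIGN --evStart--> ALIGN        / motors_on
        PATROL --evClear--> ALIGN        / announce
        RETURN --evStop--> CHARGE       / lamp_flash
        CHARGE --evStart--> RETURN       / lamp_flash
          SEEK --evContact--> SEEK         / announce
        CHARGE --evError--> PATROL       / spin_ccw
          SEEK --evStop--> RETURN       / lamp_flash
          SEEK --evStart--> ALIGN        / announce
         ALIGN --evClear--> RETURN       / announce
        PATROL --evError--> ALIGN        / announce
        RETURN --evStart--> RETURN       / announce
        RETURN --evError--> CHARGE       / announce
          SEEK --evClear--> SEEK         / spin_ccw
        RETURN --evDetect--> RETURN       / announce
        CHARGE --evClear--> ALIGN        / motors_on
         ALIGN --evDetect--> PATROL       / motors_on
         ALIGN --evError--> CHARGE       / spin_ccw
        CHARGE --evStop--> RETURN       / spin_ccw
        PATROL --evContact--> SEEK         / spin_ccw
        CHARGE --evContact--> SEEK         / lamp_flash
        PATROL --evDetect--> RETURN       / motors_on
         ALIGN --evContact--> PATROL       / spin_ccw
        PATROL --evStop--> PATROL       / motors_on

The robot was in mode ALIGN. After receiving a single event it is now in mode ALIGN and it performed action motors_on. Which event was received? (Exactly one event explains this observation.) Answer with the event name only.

evStart

try evStart: (ALIGN, evStart) → (ALIGN, motors_on)  ← matches
try evClear: (ALIGN, evClear) → (RETURN, announce)
try evStop: (ALIGN, evStop) → (PATROL, lamp_flash)
try evDetect: (ALIGN, evDetect) → (PATROL, motors_on)
try evContact: (ALIGN, evContact) → (PATROL, spin_ccw)
try evError: (ALIGN, evError) → (CHARGE, spin_ccw)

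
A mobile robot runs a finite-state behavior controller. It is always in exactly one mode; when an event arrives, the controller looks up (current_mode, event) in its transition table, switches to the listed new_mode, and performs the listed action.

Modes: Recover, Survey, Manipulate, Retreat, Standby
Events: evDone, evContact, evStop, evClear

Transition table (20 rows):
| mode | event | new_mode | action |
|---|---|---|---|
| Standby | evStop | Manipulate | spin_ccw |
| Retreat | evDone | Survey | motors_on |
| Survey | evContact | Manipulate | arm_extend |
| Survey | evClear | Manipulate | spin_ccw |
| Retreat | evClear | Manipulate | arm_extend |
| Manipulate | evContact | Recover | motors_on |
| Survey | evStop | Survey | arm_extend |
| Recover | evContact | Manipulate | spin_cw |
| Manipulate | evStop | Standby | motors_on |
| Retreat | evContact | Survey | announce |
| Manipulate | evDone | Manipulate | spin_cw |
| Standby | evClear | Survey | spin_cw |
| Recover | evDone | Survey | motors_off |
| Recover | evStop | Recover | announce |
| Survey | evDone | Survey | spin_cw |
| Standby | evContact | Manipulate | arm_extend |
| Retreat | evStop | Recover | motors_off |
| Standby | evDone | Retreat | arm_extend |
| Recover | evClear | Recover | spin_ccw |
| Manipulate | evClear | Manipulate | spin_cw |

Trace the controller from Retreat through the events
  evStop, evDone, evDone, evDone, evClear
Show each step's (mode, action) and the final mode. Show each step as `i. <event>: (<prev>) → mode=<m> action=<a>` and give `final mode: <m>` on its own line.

1. evStop: (Retreat) → mode=Recover action=motors_off
2. evDone: (Recover) → mode=Survey action=motors_off
3. evDone: (Survey) → mode=Survey action=spin_cw
4. evDone: (Survey) → mode=Survey action=spin_cw
5. evClear: (Survey) → mode=Manipulate action=spin_ccw

final mode: Manipulate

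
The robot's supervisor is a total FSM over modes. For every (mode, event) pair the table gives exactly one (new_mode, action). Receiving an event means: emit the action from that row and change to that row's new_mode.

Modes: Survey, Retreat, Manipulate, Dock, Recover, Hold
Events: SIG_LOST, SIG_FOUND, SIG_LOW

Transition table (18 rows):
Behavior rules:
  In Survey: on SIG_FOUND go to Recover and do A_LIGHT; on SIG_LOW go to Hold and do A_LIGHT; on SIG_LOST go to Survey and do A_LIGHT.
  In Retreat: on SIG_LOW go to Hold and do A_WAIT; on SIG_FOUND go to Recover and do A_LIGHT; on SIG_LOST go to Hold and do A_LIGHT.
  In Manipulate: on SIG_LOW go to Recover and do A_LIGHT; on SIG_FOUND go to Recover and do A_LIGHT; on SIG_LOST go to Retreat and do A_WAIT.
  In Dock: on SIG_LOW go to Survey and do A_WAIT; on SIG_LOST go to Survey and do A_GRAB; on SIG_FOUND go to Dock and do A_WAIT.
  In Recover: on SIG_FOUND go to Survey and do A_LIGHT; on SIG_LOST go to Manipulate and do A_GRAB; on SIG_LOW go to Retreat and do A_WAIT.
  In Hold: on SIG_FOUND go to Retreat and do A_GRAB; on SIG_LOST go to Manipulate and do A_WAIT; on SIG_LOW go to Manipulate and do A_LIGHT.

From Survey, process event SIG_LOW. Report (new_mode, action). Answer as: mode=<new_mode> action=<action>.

mode=Hold action=A_LIGHT

current mode = Survey; filter table to that mode:
  (Survey, SIG_FOUND) → (Recover, A_LIGHT)
  (Survey, SIG_LOW) → (Hold, A_LIGHT)  ← event matches
  (Survey, SIG_LOST) → (Survey, A_LIGHT)
event = SIG_LOW selects (Hold, A_LIGHT)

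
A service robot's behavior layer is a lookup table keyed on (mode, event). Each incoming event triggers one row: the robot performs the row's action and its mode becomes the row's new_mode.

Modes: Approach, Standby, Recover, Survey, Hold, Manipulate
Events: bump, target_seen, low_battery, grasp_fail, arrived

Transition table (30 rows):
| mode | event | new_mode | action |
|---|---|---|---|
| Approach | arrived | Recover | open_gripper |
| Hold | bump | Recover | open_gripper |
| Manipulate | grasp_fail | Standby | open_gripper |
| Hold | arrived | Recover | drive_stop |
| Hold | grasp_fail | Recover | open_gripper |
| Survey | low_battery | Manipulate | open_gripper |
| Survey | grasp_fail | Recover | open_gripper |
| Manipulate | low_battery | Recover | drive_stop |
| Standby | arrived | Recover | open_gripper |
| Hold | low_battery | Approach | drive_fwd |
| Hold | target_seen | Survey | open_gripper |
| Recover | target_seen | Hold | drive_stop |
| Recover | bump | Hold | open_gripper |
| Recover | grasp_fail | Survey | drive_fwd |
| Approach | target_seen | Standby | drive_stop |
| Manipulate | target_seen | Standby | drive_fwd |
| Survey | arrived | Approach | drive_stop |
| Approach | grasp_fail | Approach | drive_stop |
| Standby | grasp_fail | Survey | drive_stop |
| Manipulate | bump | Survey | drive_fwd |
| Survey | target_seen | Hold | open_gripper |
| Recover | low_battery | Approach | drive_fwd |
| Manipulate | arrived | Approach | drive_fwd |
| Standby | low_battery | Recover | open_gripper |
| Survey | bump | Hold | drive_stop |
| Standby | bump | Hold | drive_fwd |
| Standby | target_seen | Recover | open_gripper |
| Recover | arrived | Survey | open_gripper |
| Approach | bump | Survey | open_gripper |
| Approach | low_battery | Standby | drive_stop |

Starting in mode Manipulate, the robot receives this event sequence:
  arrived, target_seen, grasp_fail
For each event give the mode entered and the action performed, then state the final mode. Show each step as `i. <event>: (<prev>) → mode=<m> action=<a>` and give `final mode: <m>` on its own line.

final mode: Survey

1. arrived: (Manipulate) → mode=Approach action=drive_fwd
2. target_seen: (Approach) → mode=Standby action=drive_stop
3. grasp_fail: (Standby) → mode=Survey action=drive_stop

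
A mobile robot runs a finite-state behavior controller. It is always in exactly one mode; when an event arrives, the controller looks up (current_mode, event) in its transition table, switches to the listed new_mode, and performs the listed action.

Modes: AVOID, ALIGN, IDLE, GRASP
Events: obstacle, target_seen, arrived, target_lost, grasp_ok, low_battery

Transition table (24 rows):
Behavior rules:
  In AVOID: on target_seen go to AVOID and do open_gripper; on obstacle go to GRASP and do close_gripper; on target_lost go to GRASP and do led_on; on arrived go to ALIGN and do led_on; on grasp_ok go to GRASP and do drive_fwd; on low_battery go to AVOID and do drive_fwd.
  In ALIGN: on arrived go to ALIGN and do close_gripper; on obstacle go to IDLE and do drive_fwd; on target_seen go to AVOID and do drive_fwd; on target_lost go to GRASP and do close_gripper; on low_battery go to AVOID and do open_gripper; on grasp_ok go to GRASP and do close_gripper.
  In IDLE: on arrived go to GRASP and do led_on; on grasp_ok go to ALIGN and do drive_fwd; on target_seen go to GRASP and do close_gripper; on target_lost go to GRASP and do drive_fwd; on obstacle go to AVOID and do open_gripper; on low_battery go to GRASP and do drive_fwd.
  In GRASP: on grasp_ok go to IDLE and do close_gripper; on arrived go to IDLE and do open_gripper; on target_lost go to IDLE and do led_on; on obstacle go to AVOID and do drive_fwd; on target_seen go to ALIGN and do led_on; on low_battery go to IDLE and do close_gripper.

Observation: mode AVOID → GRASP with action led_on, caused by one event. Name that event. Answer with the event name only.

target_lost

try obstacle: (AVOID, obstacle) → (GRASP, close_gripper)
try target_seen: (AVOID, target_seen) → (AVOID, open_gripper)
try arrived: (AVOID, arrived) → (ALIGN, led_on)
try target_lost: (AVOID, target_lost) → (GRASP, led_on)  ← matches
try grasp_ok: (AVOID, grasp_ok) → (GRASP, drive_fwd)
try low_battery: (AVOID, low_battery) → (AVOID, drive_fwd)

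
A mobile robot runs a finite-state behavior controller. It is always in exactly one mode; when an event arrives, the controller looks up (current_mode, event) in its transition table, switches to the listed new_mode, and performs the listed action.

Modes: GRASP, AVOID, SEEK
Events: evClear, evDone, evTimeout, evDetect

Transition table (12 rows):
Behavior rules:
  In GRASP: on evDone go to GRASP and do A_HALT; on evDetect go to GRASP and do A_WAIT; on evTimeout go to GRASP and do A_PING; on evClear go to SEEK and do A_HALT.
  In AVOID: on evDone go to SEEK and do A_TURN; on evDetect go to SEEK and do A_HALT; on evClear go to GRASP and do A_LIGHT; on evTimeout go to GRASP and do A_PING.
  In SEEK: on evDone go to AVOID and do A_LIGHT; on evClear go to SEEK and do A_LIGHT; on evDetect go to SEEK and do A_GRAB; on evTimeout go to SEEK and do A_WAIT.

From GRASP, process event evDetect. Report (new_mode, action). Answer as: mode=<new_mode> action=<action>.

mode=GRASP action=A_WAIT

current mode = GRASP; filter table to that mode:
  (GRASP, evDone) → (GRASP, A_HALT)
  (GRASP, evDetect) → (GRASP, A_WAIT)  ← event matches
  (GRASP, evTimeout) → (GRASP, A_PING)
  (GRASP, evClear) → (SEEK, A_HALT)
event = evDetect selects (GRASP, A_WAIT)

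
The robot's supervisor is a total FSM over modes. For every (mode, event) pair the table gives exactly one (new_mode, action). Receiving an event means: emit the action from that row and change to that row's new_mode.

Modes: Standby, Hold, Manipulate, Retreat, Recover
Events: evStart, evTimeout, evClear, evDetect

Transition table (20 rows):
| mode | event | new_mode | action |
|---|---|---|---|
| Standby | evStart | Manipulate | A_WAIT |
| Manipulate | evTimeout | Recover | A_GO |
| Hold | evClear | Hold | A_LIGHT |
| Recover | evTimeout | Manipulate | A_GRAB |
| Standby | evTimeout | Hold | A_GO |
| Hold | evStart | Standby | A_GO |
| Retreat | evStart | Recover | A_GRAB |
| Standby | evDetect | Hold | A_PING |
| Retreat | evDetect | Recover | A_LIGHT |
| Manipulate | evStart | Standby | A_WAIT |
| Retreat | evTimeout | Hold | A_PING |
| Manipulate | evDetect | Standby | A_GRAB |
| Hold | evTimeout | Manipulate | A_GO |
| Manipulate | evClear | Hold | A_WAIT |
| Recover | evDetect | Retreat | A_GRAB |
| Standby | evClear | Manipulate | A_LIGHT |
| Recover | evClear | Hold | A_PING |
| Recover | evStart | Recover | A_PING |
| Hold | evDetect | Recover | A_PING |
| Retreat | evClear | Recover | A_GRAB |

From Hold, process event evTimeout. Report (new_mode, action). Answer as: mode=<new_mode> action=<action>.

current mode = Hold; filter table to that mode:
  (Hold, evClear) → (Hold, A_LIGHT)
  (Hold, evStart) → (Standby, A_GO)
  (Hold, evTimeout) → (Manipulate, A_GO)  ← event matches
  (Hold, evDetect) → (Recover, A_PING)
event = evTimeout selects (Manipulate, A_GO)

mode=Manipulate action=A_GO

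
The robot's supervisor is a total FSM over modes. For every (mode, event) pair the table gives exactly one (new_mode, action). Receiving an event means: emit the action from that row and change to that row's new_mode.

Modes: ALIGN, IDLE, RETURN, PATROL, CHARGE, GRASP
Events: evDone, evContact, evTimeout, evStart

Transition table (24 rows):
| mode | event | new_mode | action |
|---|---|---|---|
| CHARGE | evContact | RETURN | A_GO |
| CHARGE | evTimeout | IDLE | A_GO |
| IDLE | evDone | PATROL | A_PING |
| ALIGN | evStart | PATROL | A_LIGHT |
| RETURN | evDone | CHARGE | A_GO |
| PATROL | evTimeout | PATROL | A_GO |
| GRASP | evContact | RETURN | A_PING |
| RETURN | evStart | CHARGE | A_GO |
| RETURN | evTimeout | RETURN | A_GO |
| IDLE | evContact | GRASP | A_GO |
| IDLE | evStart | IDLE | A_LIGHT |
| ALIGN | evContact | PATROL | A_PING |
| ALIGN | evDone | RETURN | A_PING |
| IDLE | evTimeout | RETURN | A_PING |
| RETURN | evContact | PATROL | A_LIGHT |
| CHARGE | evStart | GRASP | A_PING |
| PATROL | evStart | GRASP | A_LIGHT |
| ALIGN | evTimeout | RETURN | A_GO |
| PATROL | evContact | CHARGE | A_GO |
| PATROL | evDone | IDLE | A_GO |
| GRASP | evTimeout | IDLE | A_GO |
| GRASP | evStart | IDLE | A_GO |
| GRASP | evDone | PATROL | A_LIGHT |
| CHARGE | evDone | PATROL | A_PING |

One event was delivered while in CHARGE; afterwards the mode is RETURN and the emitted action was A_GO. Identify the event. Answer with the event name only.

evContact

try evDone: (CHARGE, evDone) → (PATROL, A_PING)
try evContact: (CHARGE, evContact) → (RETURN, A_GO)  ← matches
try evTimeout: (CHARGE, evTimeout) → (IDLE, A_GO)
try evStart: (CHARGE, evStart) → (GRASP, A_PING)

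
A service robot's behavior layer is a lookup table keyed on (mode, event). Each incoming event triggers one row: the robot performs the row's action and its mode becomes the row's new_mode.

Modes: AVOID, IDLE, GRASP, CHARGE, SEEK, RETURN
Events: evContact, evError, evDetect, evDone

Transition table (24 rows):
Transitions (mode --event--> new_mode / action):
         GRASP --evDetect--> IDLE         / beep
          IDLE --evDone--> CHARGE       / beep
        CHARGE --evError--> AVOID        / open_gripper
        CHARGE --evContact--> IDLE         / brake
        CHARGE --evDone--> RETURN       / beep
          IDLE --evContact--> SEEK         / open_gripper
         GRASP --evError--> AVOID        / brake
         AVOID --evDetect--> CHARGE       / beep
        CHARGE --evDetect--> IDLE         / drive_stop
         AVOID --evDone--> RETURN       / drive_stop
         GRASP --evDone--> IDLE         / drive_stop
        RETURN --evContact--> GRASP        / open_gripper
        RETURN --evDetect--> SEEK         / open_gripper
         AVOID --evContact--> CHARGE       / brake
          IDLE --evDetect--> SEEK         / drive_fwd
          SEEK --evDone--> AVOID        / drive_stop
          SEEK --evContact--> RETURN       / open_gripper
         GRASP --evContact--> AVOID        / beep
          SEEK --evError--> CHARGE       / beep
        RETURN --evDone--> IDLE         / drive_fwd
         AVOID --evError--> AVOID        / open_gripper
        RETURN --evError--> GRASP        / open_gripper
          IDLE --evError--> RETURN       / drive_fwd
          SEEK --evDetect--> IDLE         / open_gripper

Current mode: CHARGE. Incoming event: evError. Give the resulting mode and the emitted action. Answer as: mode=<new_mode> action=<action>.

mode=AVOID action=open_gripper

current mode = CHARGE; filter table to that mode:
  (CHARGE, evError) → (AVOID, open_gripper)  ← event matches
  (CHARGE, evContact) → (IDLE, brake)
  (CHARGE, evDone) → (RETURN, beep)
  (CHARGE, evDetect) → (IDLE, drive_stop)
event = evError selects (AVOID, open_gripper)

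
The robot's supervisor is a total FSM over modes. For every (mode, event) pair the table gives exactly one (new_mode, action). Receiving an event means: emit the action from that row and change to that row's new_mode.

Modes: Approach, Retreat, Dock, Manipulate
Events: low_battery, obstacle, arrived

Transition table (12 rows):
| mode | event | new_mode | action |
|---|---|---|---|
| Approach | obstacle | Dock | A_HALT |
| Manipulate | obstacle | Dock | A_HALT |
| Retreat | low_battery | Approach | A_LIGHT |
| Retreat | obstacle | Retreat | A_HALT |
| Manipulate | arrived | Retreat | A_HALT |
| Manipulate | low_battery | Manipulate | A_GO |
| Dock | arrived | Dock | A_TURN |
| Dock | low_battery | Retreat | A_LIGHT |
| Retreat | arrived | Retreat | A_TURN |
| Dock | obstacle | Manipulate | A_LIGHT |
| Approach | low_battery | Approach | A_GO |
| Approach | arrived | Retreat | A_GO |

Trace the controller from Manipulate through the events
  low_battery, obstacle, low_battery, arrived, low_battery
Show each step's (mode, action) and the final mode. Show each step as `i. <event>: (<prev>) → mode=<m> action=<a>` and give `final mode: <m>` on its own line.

final mode: Approach

1. low_battery: (Manipulate) → mode=Manipulate action=A_GO
2. obstacle: (Manipulate) → mode=Dock action=A_HALT
3. low_battery: (Dock) → mode=Retreat action=A_LIGHT
4. arrived: (Retreat) → mode=Retreat action=A_TURN
5. low_battery: (Retreat) → mode=Approach action=A_LIGHT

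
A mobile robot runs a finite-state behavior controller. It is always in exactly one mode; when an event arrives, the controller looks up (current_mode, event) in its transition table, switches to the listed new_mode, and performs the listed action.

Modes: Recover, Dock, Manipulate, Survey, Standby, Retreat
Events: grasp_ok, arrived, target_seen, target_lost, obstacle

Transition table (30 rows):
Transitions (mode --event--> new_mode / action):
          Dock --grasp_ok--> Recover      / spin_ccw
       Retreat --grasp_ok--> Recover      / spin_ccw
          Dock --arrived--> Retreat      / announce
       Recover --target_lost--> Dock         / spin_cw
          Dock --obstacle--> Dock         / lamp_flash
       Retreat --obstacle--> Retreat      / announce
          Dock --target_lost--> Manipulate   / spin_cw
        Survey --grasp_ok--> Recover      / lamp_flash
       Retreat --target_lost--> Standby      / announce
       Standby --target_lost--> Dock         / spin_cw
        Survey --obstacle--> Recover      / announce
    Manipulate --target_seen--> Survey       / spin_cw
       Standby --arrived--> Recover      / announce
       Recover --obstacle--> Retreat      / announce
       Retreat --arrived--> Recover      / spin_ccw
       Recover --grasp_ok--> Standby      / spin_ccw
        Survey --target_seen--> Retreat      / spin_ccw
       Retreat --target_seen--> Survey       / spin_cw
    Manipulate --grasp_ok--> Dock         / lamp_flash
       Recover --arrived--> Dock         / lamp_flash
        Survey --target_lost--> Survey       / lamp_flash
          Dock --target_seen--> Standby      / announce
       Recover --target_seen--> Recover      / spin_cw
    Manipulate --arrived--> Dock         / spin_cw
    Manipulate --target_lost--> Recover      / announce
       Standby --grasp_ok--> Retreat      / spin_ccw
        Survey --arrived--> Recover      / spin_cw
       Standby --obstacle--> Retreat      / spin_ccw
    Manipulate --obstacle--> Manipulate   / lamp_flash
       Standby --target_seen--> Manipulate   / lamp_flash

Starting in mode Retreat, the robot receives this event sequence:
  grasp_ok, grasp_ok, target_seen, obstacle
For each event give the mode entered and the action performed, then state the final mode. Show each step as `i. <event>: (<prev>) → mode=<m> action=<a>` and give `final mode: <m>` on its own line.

1. grasp_ok: (Retreat) → mode=Recover action=spin_ccw
2. grasp_ok: (Recover) → mode=Standby action=spin_ccw
3. target_seen: (Standby) → mode=Manipulate action=lamp_flash
4. obstacle: (Manipulate) → mode=Manipulate action=lamp_flash

final mode: Manipulate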